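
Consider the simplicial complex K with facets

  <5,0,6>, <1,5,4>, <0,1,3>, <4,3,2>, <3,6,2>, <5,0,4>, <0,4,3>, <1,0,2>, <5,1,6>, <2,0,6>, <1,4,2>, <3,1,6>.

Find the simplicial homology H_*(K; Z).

Take the total order 0 < 1 < 2 < 3 < 4 < 5 < 6 on the vertex set. Then K (dimension 2) consists of the simplices:

  0-simplices (7): [0], [1], [2], [3], [4], [5], [6]
  1-simplices (18): [0,1], [0,2], [0,3], [0,4], [0,5], [0,6], [1,2], [1,3], [1,4], [1,5], [1,6], [2,3], [2,4], [2,6], [3,4], [3,6], [4,5], [5,6]
  2-simplices (12): [0,1,2], [0,1,3], [0,2,6], [0,3,4], [0,4,5], [0,5,6], [1,2,4], [1,3,6], [1,4,5], [1,5,6], [2,3,4], [2,3,6]

so the chain groups are C_0 ≅ Z^7, C_1 ≅ Z^18, C_2 ≅ Z^12.

Boundary ∂_1: C_1 → C_0 is given by ∂[p,q] = [q] − [p]. For instance
  ∂[2,4] = [4] − [2].
As a 7×18 matrix over Z this has rank 6, with invariant factors (1,1,1,1,1,1).

Boundary ∂_2: C_2 → C_1 sends each 2-simplex [p,q,r] to [q,r] − [p,r] + [p,q]. For instance
  ∂[1,5,6] = [5,6] − [1,6] + [1,5],
  ∂[0,1,3] = [1,3] − [0,3] + [0,1].
This gives a 18×12 integer matrix of rank 12; reducing to Smith normal form yields diagonal entries (1,1,1,1,1,1,1,1,1,1,1,2).

Computing H_k = (kernel of ∂_k) / (image of ∂_{k+1}):

  H_0: rank C_0 − rank ∂_1 = 7 − 6 = 1, and the invariant factors of ∂_1 are all 1, so H_0 = Z.
  H_1: rank ker ∂_1 − rank ∂_2 = (18 − 6) − 12 = 0, and ∂_2 has invariant factor 2 > 1, so H_1 = Z/2Z.
  H_2: rank ker ∂_2 − rank ∂_3 = (12 − 12) − 0 = 0, and there is no ∂_3, so H_2 = 0.

(K is a triangulation of the real projective plane RP^2.)

H_0 ≅ Z,  H_1 ≅ Z/2Z,  H_2 = 0.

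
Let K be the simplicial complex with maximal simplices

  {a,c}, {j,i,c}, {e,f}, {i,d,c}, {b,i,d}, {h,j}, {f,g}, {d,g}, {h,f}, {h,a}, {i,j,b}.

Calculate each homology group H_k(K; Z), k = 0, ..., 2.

H_0 = Z,  H_1 = Z^2,  H_2 = 0.

We work with the vertex ordering a < b < c < d < e < f < g < h < i < j. The simplices of K, each written with vertices in increasing order, are:

  0-simplices (10): a, b, c, d, e, f, g, h, i, j
  1-simplices (15): ac, ah, bd, bi, bj, cd, ci, cj, dg, di, ef, fg, fh, hj, ij
  2-simplices (4): bdi, bij, cdi, cij

Hence C_0 ≅ Z^10, C_1 ≅ Z^15, C_2 ≅ Z^4.

The boundary map ∂_1: C_1 → C_0 maps an edge to its endpoints' difference, ∂[p,q] = q − p.
As a 10×15 matrix over Z this has rank 9, with invariant factors (1,1,1,1,1,1,1,1,1).

The boundary map ∂_2: C_2 → C_1 acts by ∂[p,q,r] = [q,r] − [p,r] + [p,q]. For instance
  ∂bdi = di − bi + bd,
  ∂cdi = di − ci + cd.
This gives a 15×4 integer matrix of rank 4; reducing to Smith normal form yields diagonal entries (1,1,1,1).

From H_k ≅ ker(∂_k) / im(∂_{k+1}) we obtain:

  H_0: rank C_0 − rank ∂_1 = 10 − 9 = 1, and the invariant factors of ∂_1 are all 1, so H_0 = Z.
  H_1: rank ker ∂_1 − rank ∂_2 = (15 − 9) − 4 = 2, and the invariant factors of ∂_2 are all 1, so H_1 = Z^2.
  H_2: rank ker ∂_2 − rank ∂_3 = (4 − 4) − 0 = 0, and there is no ∂_3, so H_2 = 0.

As a check, the Euler characteristic is 10 − 15 + 4 = -1, which agrees with 1 − 2 + 0 = -1.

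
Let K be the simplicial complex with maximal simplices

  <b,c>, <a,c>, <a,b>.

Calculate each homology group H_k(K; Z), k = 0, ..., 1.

K has 3 vertices, 3 edges.
rank ∂_0 = 0, rank ∂_1 = 2 ⇒ b_0 = 3 − 0 − 2 = 1; all invariant factors of ∂_1 are 1 so no torsion. So H_0 = Z.
rank ∂_1 = 2, rank ∂_2 = 0 ⇒ b_1 = 3 − 2 − 0 = 1. So H_1 = Z.

H_0 = Z,  H_1 = Z.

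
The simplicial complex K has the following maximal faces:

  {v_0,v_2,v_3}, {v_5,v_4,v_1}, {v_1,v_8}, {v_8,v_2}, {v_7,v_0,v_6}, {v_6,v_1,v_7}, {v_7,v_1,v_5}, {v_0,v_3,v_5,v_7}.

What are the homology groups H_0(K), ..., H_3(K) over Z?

H_0 = Z,  H_1 = Z,  H_2 = 0,  H_3 = 0.

Take the total order v_0 < v_1 < v_2 < v_3 < v_4 < v_5 < v_6 < v_7 < v_8 on the vertex set. Then K (dimension 3) consists of the simplices:

  0-simplices (9): [v_0], [v_1], [v_2], [v_3], [v_4], [v_5], [v_6], [v_7], [v_8]
  1-simplices (17): (17 of them)
  2-simplices (9): [v_0,v_2,v_3], [v_0,v_3,v_5], [v_0,v_3,v_7], [v_0,v_5,v_7], [v_0,v_6,v_7], [v_1,v_4,v_5], [v_1,v_5,v_7], [v_1,v_6,v_7], [v_3,v_5,v_7]
  3-simplices (1): [v_0,v_3,v_5,v_7]

Hence C_0 ≅ Z^9, C_1 ≅ Z^17, C_2 ≅ Z^9, C_3 ≅ Z^1.

∂_1: C_1 → C_0 sends each edge [p,q] (with p < q) to q − p. For instance
  ∂[v_1,v_6] = [v_6] − [v_1].
As a 9×17 matrix over Z this has rank 8, with invariant factors (1,1,1,1,1,1,1,1).

The boundary map ∂_2: C_2 → C_1 sends each 2-simplex [p,q,r] to [q,r] − [p,r] + [p,q]. For instance
  ∂[v_0,v_3,v_5] = [v_3,v_5] − [v_0,v_5] + [v_0,v_3],
  ∂[v_1,v_6,v_7] = [v_6,v_7] − [v_1,v_7] + [v_1,v_6].
The resulting 17×9 matrix has rank 8, and its Smith normal form has invariant factors (1,1,1,1,1,1,1,1).

∂_3: C_3 → C_2 sends each 3-simplex σ to the alternating sum Σ_i (−1)^i (σ with its i-th vertex removed). For instance
  ∂[v_0,v_3,v_5,v_7] = [v_3,v_5,v_7] − [v_0,v_5,v_7] + [v_0,v_3,v_7] − [v_0,v_3,v_5].
This gives a 9×1 integer matrix of rank 1; reducing to Smith normal form yields diagonal entries (1).

From H_k ≅ ker(∂_k) / im(∂_{k+1}) we obtain:

  H_0: rank C_0 − rank ∂_1 = 9 − 8 = 1, and the invariant factors of ∂_1 are all 1, so H_0 ≅ Z.
  H_1: rank ker ∂_1 − rank ∂_2 = (17 − 8) − 8 = 1, and the invariant factors of ∂_2 are all 1, so H_1 ≅ Z.
  H_2: rank ker ∂_2 − rank ∂_3 = (9 − 8) − 1 = 0, and the invariant factors of ∂_3 are all 1, so H_2 ≅ 0.
  H_3: rank ker ∂_3 − rank ∂_4 = (1 − 1) − 0 = 0, and there is no ∂_4, so H_3 ≅ 0.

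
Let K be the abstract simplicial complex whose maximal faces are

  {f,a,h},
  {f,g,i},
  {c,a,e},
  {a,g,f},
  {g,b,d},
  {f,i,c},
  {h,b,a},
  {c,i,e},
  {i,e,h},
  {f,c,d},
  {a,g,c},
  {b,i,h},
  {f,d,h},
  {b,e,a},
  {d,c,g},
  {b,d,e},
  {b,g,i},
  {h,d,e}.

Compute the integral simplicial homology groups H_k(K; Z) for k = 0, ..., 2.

Take the total order a < b < c < d < e < f < g < h < i on the vertex set. Then K (dimension 2) consists of the simplices:

  0-simplices (9): a, b, c, d, e, f, g, h, i
  1-simplices (27): ab, ac, ae, af, ag, ah, bd, be, bg, bh, bi, cd, ce, cf, cg, ci, de, df, dg, dh, eh, ei, fg, fh, fi, gi, hi
  2-simplices (18): abe, abh, ace, acg, afg, afh, bde, bdg, bgi, bhi, cdf, cdg, cei, cfi, deh, dfh, ehi, fgi

so the chain groups are C_0 ≅ Z^9, C_1 ≅ Z^27, C_2 ≅ Z^18.

The boundary map ∂_1: C_1 → C_0 sends each edge [p,q] (with p < q) to q − p. For instance
  ∂eh = h − e.
As a 9×27 matrix over Z this has rank 8, with invariant factors (1,1,1,1,1,1,1,1).

Boundary ∂_2: C_2 → C_1 acts by ∂[p,q,r] = [q,r] − [p,r] + [p,q]. For instance
  ∂afg = fg − ag + af,
  ∂cdg = dg − cg + cd.
As a 27×18 matrix over Z this has rank 18, with invariant factors (1,1,1,1,1,1,1,1,1,1,1,1,1,1,1,1,1,2).

From H_k ≅ ker(∂_k) / im(∂_{k+1}) we obtain:

  H_0: rank C_0 − rank ∂_1 = 9 − 8 = 1, and the invariant factors of ∂_1 are all 1, so H_0 = Z.
  H_1: rank ker ∂_1 − rank ∂_2 = (27 − 8) − 18 = 1, and ∂_2 has invariant factor 2 > 1, so H_1 = Z ⊕ Z/2Z.
  H_2: rank ker ∂_2 − rank ∂_3 = (18 − 18) − 0 = 0, and there is no ∂_3, so H_2 = 0.

As a check, the Euler characteristic is 9 − 27 + 18 = 0, which agrees with 1 − 1 + 0 = 0.
(K is a triangulation of the Klein bottle.)

H_0 ≅ Z,  H_1 ≅ Z ⊕ Z/2Z,  H_2 = 0.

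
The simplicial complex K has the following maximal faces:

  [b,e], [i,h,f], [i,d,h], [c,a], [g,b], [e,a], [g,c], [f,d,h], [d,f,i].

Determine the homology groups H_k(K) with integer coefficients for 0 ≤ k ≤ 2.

K has 9 vertices, 11 edges, 4 triangles.
rank ∂_0 = 0, rank ∂_1 = 7 ⇒ b_0 = 9 − 0 − 7 = 2; all invariant factors of ∂_1 are 1 so no torsion. So H_0 ≅ Z^2.
rank ∂_1 = 7, rank ∂_2 = 3 ⇒ b_1 = 11 − 7 − 3 = 1; all invariant factors of ∂_2 are 1 so no torsion. So H_1 ≅ Z.
rank ∂_2 = 3, rank ∂_3 = 0 ⇒ b_2 = 4 − 3 − 0 = 1. So H_2 ≅ Z.

H_0 ≅ Z^2,  H_1 ≅ Z,  H_2 ≅ Z.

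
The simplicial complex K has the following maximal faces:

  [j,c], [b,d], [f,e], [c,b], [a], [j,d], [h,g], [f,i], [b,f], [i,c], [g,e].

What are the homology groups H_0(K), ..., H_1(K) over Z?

Take the total order a < b < c < d < e < f < g < h < i < j on the vertex set. Then K (dimension 1) consists of the simplices:

  0-simplices (10): a, b, c, d, e, f, g, h, i, j
  1-simplices (10): bc, bd, bf, ci, cj, dj, ef, eg, fi, gh

Hence C_0 ≅ Z^10, C_1 ≅ Z^10.

The boundary map ∂_1: C_1 → C_0 maps an edge to its endpoints' difference, ∂[p,q] = q − p.
This gives a 10×10 integer matrix of rank 8; reducing to Smith normal form yields diagonal entries (1,1,1,1,1,1,1,1).

Now H_k = ker ∂_k / im ∂_{k+1}, so:

  H_0: rank C_0 − rank ∂_1 = 10 − 8 = 2, and the invariant factors of ∂_1 are all 1, so H_0 = Z^2.
  H_1: rank ker ∂_1 − rank ∂_2 = (10 − 8) − 0 = 2, and there is no ∂_2, so H_1 = Z^2.

H_0 ≅ Z^2,  H_1 ≅ Z^2.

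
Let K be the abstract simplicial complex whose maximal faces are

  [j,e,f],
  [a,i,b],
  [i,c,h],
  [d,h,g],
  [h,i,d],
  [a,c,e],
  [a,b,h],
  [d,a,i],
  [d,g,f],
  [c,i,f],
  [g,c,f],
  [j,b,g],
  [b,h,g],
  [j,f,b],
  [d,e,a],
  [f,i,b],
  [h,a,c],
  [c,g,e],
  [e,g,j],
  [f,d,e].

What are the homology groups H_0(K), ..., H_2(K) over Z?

H_0 = Z,  H_1 = Z ⊕ Z/2Z,  H_2 = 0.

Take the total order a < b < c < d < e < f < g < h < i < j on the vertex set. Then K (dimension 2) consists of the simplices:

  0-simplices (10): a, b, c, d, e, f, g, h, i, j
  1-simplices (30): ab, ac, ad, ae, ah, ai, bf, bg, bh, bi, bj, ce, cf, cg, ch, ci, de, df, dg, dh, di, ef, eg, ej, fg, fi, fj, gh, gj, hi
  2-simplices (20): abh, abi, ace, ach, ade, adi, bfi, bfj, bgh, bgj, ceg, cfg, cfi, chi, def, dfg, dgh, dhi, efj, egj

giving chain groups C_0 ≅ Z^10, C_1 ≅ Z^30, C_2 ≅ Z^20.

The boundary map ∂_1: C_1 → C_0 sends each edge [p,q] (with p < q) to q − p.
The 10×30 boundary matrix has rank 9 and Smith normal form diag(1,1,1,1,1,1,1,1,1).

∂_2: C_2 → C_1 maps a triangle to the signed sum of its edges. For instance
  ∂abh = bh − ah + ab,
  ∂ace = ce − ae + ac.
This gives a 30×20 integer matrix of rank 20; reducing to Smith normal form yields diagonal entries (1,1,1,1,1,1,1,1,1,1,1,1,1,1,1,1,1,1,1,2).

From H_k ≅ ker(∂_k) / im(∂_{k+1}) we obtain:

  H_0: rank C_0 − rank ∂_1 = 10 − 9 = 1, and the invariant factors of ∂_1 are all 1, so H_0 = Z.
  H_1: rank ker ∂_1 − rank ∂_2 = (30 − 9) − 20 = 1, and ∂_2 has invariant factor 2 > 1, so H_1 = Z ⊕ Z/2Z.
  H_2: rank ker ∂_2 − rank ∂_3 = (20 − 20) − 0 = 0, and there is no ∂_3, so H_2 = 0.

(K is a triangulation of the Klein bottle.)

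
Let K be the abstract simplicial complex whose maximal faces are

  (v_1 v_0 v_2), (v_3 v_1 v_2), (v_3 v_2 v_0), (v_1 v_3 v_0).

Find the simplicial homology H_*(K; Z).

We work with the vertex ordering v_0 < v_1 < v_2 < v_3. The simplices of K, each written with vertices in increasing order, are:

  0-simplices (4): [v_0], [v_1], [v_2], [v_3]
  1-simplices (6): [v_0,v_1], [v_0,v_2], [v_0,v_3], [v_1,v_2], [v_1,v_3], [v_2,v_3]
  2-simplices (4): [v_0,v_1,v_2], [v_0,v_1,v_3], [v_0,v_2,v_3], [v_1,v_2,v_3]

giving chain groups C_0 ≅ Z^4, C_1 ≅ Z^6, C_2 ≅ Z^4.

∂_1: C_1 → C_0 sends each edge [p,q] (with p < q) to q − p.
The 4×6 boundary matrix has rank 3 and Smith normal form diag(1,1,1).

The boundary map ∂_2: C_2 → C_1 maps a triangle to the signed sum of its edges. For instance
  ∂[v_0,v_1,v_2] = [v_1,v_2] − [v_0,v_2] + [v_0,v_1],
  ∂[v_1,v_2,v_3] = [v_2,v_3] − [v_1,v_3] + [v_1,v_2].
The resulting 6×4 matrix has rank 3, and its Smith normal form has invariant factors (1,1,1).

Reading off H_k = ker ∂_k / im ∂_{k+1}:

  H_0: rank C_0 − rank ∂_1 = 4 − 3 = 1, and the invariant factors of ∂_1 are all 1, so H_0 ≅ Z.
  H_1: rank ker ∂_1 − rank ∂_2 = (6 − 3) − 3 = 0, and the invariant factors of ∂_2 are all 1, so H_1 ≅ 0.
  H_2: rank ker ∂_2 − rank ∂_3 = (4 − 3) − 0 = 1, and there is no ∂_3, so H_2 ≅ Z.

H_0 ≅ Z,  H_1 = 0,  H_2 ≅ Z.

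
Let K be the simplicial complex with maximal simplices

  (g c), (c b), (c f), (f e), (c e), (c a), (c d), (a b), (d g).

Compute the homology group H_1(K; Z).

Fix the vertex order a < b < c < d < e < f < g and write every simplex with vertices in increasing order. Then dim K = 1 and the simplices of K are:

  0-simplices (7): a, b, c, d, e, f, g
  1-simplices (9): ab, ac, bc, cd, ce, cf, cg, dg, ef

giving chain groups C_0 ≅ Z^7, C_1 ≅ Z^9.

Boundary ∂_1: C_1 → C_0 is given by ∂[p,q] = [q] − [p].
This gives a 7×9 integer matrix of rank 6; reducing to Smith normal form yields diagonal entries (1,1,1,1,1,1).

Now H_k = ker ∂_k / im ∂_{k+1}, so:

  H_1: rank ker ∂_1 − rank ∂_2 = (9 − 6) − 0 = 3, and there is no ∂_2, so H_1 ≅ Z^3.

H_1 = Z^3.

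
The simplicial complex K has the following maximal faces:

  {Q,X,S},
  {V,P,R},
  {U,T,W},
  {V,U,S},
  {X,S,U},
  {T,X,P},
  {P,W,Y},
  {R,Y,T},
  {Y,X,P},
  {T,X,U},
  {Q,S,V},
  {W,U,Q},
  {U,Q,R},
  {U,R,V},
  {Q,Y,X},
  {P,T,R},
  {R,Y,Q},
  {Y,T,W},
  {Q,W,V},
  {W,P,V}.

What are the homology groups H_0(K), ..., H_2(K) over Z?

H_0 ≅ Z,  H_1 ≅ Z × Z/2,  H_2 = 0.

Fix the vertex order P < Q < R < S < T < U < V < W < X < Y and write every simplex with vertices in increasing order. Then dim K = 2 and the simplices of K are:

  0-simplices (10): P, Q, R, S, T, U, V, W, X, Y
  1-simplices (30): PR, PT, PV, PW, PX, PY, QR, QS, QU, QV, QW, QX, QY, RT, RU, RV, RY, SU, SV, SX, TU, TW, TX, TY, UV, UW, UX, VW, WY, XY
  2-simplices (20): PRT, PRV, PTX, PVW, PWY, PXY, QRU, QRY, QSV, QSX, QUW, QVW, QXY, RTY, RUV, SUV, SUX, TUW, TUX, TWY

so the chain groups are C_0 ≅ Z^10, C_1 ≅ Z^30, C_2 ≅ Z^20.

∂_1: C_1 → C_0 is given by ∂[p,q] = [q] − [p]. For instance
  ∂PX = X − P.
As a 10×30 matrix over Z this has rank 9, with invariant factors (1,1,1,1,1,1,1,1,1).

Boundary ∂_2: C_2 → C_1 acts by ∂[p,q,r] = [q,r] − [p,r] + [p,q]. For instance
  ∂QXY = XY − QY + QX,
  ∂QRY = RY − QY + QR.
As a 30×20 matrix over Z this has rank 20, with invariant factors (1,1,1,1,1,1,1,1,1,1,1,1,1,1,1,1,1,1,1,2).

Reading off H_k = ker ∂_k / im ∂_{k+1}:

  H_0: rank C_0 − rank ∂_1 = 10 − 9 = 1, and the invariant factors of ∂_1 are all 1, so H_0 = Z.
  H_1: rank ker ∂_1 − rank ∂_2 = (30 − 9) − 20 = 1, and ∂_2 has invariant factor 2 > 1, so H_1 = Z × Z/2.
  H_2: rank ker ∂_2 − rank ∂_3 = (20 − 20) − 0 = 0, and there is no ∂_3, so H_2 = 0.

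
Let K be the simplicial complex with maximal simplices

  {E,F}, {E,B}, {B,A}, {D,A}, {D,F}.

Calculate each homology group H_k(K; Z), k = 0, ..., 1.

H_0 ≅ Z,  H_1 ≅ Z.

Fix the vertex order A < B < D < E < F and write every simplex with vertices in increasing order. Then dim K = 1 and the simplices of K are:

  0-simplices (5): A, B, D, E, F
  1-simplices (5): AB, AD, BE, DF, EF

so the chain groups are C_0 ≅ Z^5, C_1 ≅ Z^5.

∂_1: C_1 → C_0 is given by ∂[p,q] = [q] − [p].
The 5×5 boundary matrix has rank 4 and Smith normal form diag(1,1,1,1).

Reading off H_k = ker ∂_k / im ∂_{k+1}:

  H_0: rank C_0 − rank ∂_1 = 5 − 4 = 1, and the invariant factors of ∂_1 are all 1, so H_0 = Z.
  H_1: rank ker ∂_1 − rank ∂_2 = (5 − 4) − 0 = 1, and there is no ∂_2, so H_1 = Z.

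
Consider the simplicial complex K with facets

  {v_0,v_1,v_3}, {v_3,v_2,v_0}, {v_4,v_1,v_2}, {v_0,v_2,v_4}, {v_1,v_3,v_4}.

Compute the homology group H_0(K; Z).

We work with the vertex ordering v_0 < v_1 < v_2 < v_3 < v_4. The simplices of K, each written with vertices in increasing order, are:

  0-simplices (5): [v_0], [v_1], [v_2], [v_3], [v_4]
  1-simplices (10): [v_0,v_1], [v_0,v_2], [v_0,v_3], [v_0,v_4], [v_1,v_2], [v_1,v_3], [v_1,v_4], [v_2,v_3], [v_2,v_4], [v_3,v_4]
  2-simplices (5): [v_0,v_1,v_3], [v_0,v_2,v_3], [v_0,v_2,v_4], [v_1,v_2,v_4], [v_1,v_3,v_4]

so the chain groups are C_0 ≅ Z^5, C_1 ≅ Z^10, C_2 ≅ Z^5.

Boundary ∂_1: C_1 → C_0 maps an edge to its endpoints' difference, ∂[p,q] = q − p. For instance
  ∂[v_1,v_3] = [v_3] − [v_1].
As a 5×10 matrix over Z this has rank 4, with invariant factors (1,1,1,1).

∂_2: C_2 → C_1 acts by ∂[p,q,r] = [q,r] − [p,r] + [p,q]. For instance
  ∂[v_1,v_3,v_4] = [v_3,v_4] − [v_1,v_4] + [v_1,v_3],
  ∂[v_0,v_2,v_4] = [v_2,v_4] − [v_0,v_4] + [v_0,v_2].
The 10×5 boundary matrix has rank 5 and Smith normal form diag(1,1,1,1,1).

From H_k ≅ ker(∂_k) / im(∂_{k+1}) we obtain:

  H_0: rank C_0 − rank ∂_1 = 5 − 4 = 1, and the invariant factors of ∂_1 are all 1, so H_0 = Z.

(K is a triangulation of the Möbius band.)

H_0 = Z.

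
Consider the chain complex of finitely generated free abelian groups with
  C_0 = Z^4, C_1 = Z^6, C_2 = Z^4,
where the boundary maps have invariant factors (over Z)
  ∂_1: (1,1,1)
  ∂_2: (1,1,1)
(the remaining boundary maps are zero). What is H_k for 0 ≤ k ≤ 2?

H_0 = Z,  H_1 = 0,  H_2 = Z.

H_0: b_0 = 4 − 0 − 3 = 1; torsion from ∂_1 factors > 1: none. So H_0 = Z.
H_1: b_1 = 6 − 3 − 3 = 0; torsion from ∂_2 factors > 1: none. So H_1 = 0.
H_2: b_2 = 4 − 3 − 0 = 1; torsion from ∂_3 factors > 1: none. So H_2 = Z.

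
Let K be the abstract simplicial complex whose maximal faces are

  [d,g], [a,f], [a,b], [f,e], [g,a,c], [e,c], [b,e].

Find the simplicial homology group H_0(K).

H_0 ≅ Z.

We work with the vertex ordering a < b < c < d < e < f < g. The simplices of K, each written with vertices in increasing order, are:

  0-simplices (7): a, b, c, d, e, f, g
  1-simplices (9): ab, ac, af, ag, be, ce, cg, dg, ef
  2-simplices (1): acg

so the chain groups are C_0 ≅ Z^7, C_1 ≅ Z^9, C_2 ≅ Z^1.

∂_1: C_1 → C_0 sends each edge [p,q] (with p < q) to q − p. For instance
  ∂ce = e − c.
As a 7×9 matrix over Z this has rank 6, with invariant factors (1,1,1,1,1,1).

Boundary ∂_2: C_2 → C_1 sends each 2-simplex [p,q,r] to [q,r] − [p,r] + [p,q]. For instance
  ∂acg = cg − ag + ac.
This gives a 9×1 integer matrix of rank 1; reducing to Smith normal form yields diagonal entries (1).

From H_k ≅ ker(∂_k) / im(∂_{k+1}) we obtain:

  H_0: rank C_0 − rank ∂_1 = 7 − 6 = 1, and the invariant factors of ∂_1 are all 1, so H_0 = Z.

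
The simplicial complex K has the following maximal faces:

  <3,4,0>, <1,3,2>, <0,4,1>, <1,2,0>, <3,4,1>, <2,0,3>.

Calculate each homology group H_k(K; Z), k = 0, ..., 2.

H_0 ≅ Z,  H_1 = 0,  H_2 ≅ Z.

We work with the vertex ordering 0 < 1 < 2 < 3 < 4. The simplices of K, each written with vertices in increasing order, are:

  0-simplices (5): [0], [1], [2], [3], [4]
  1-simplices (9): [0,1], [0,2], [0,3], [0,4], [1,2], [1,3], [1,4], [2,3], [3,4]
  2-simplices (6): [0,1,2], [0,1,4], [0,2,3], [0,3,4], [1,2,3], [1,3,4]

so the chain groups are C_0 ≅ Z^5, C_1 ≅ Z^9, C_2 ≅ Z^6.

The boundary map ∂_1: C_1 → C_0 maps an edge to its endpoints' difference, ∂[p,q] = q − p. For instance
  ∂[1,4] = [4] − [1].
The resulting 5×9 matrix has rank 4, and its Smith normal form has invariant factors (1,1,1,1).

The boundary map ∂_2: C_2 → C_1 maps a triangle to the signed sum of its edges. For instance
  ∂[1,2,3] = [2,3] − [1,3] + [1,2],
  ∂[1,3,4] = [3,4] − [1,4] + [1,3].
As a 9×6 matrix over Z this has rank 5, with invariant factors (1,1,1,1,1).

Computing H_k = (kernel of ∂_k) / (image of ∂_{k+1}):

  H_0: rank C_0 − rank ∂_1 = 5 − 4 = 1, and the invariant factors of ∂_1 are all 1, so H_0 ≅ Z.
  H_1: rank ker ∂_1 − rank ∂_2 = (9 − 4) − 5 = 0, and the invariant factors of ∂_2 are all 1, so H_1 ≅ 0.
  H_2: rank ker ∂_2 − rank ∂_3 = (6 − 5) − 0 = 1, and there is no ∂_3, so H_2 ≅ Z.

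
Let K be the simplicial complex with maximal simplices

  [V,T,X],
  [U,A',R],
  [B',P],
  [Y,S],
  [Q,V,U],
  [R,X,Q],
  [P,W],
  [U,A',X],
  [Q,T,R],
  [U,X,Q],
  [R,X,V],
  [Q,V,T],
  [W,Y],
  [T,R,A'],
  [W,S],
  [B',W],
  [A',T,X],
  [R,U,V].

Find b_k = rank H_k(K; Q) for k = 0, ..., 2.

b_0 = 2, b_1 = 2, b_2 = 0.

K has 12 vertices, 24 edges, 12 triangles.
rank ∂_0 = 0, rank ∂_1 = 10 ⇒ b_0 = 12 − 0 − 10 = 2; all invariant factors of ∂_1 are 1 so no torsion. So H_0 = Z^2.
rank ∂_1 = 10, rank ∂_2 = 12 ⇒ b_1 = 24 − 10 − 12 = 2; ∂_2 has invariant factor(s) [2] giving torsion. So H_1 = Z^2 ⊕ Z_2.
rank ∂_2 = 12, rank ∂_3 = 0 ⇒ b_2 = 12 − 12 − 0 = 0. So H_2 = 0.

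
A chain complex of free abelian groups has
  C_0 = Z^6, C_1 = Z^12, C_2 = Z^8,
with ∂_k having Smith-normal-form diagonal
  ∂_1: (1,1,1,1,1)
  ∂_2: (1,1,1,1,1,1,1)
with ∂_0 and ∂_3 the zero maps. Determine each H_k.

H_0: b_0 = 6 − 0 − 5 = 1; torsion from ∂_1 factors > 1: none. So H_0 = Z.
H_1: b_1 = 12 − 5 − 7 = 0; torsion from ∂_2 factors > 1: none. So H_1 = 0.
H_2: b_2 = 8 − 7 − 0 = 1; torsion from ∂_3 factors > 1: none. So H_2 = Z.

H_0 = Z,  H_1 = 0,  H_2 = Z.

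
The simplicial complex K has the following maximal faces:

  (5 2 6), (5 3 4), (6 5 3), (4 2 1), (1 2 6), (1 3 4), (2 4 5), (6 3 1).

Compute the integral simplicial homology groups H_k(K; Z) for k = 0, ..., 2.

Order the vertices as 1 < 2 < 3 < 4 < 5 < 6. Listing each simplex with vertices in this order, K has dimension 2 with simplices:

  0-simplices (6): [1], [2], [3], [4], [5], [6]
  1-simplices (12): [1,2], [1,3], [1,4], [1,6], [2,4], [2,5], [2,6], [3,4], [3,5], [3,6], [4,5], [5,6]
  2-simplices (8): [1,2,4], [1,2,6], [1,3,4], [1,3,6], [2,4,5], [2,5,6], [3,4,5], [3,5,6]

Hence C_0 ≅ Z^6, C_1 ≅ Z^12, C_2 ≅ Z^8.

∂_1: C_1 → C_0 is given by ∂[p,q] = [q] − [p].
The resulting 6×12 matrix has rank 5, and its Smith normal form has invariant factors (1,1,1,1,1).

The boundary map ∂_2: C_2 → C_1 sends each 2-simplex [p,q,r] to [q,r] − [p,r] + [p,q]. For instance
  ∂[3,4,5] = [4,5] − [3,5] + [3,4],
  ∂[2,4,5] = [4,5] − [2,5] + [2,4].
The 12×8 boundary matrix has rank 7 and Smith normal form diag(1,1,1,1,1,1,1).

From H_k ≅ ker(∂_k) / im(∂_{k+1}) we obtain:

  H_0: rank C_0 − rank ∂_1 = 6 − 5 = 1, and the invariant factors of ∂_1 are all 1, so H_0 = Z.
  H_1: rank ker ∂_1 − rank ∂_2 = (12 − 5) − 7 = 0, and the invariant factors of ∂_2 are all 1, so H_1 = 0.
  H_2: rank ker ∂_2 − rank ∂_3 = (8 − 7) − 0 = 1, and there is no ∂_3, so H_2 = Z.

H_0 ≅ Z,  H_1 = 0,  H_2 ≅ Z.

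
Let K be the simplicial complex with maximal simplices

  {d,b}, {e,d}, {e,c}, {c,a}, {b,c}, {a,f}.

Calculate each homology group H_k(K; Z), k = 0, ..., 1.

H_0 ≅ Z,  H_1 ≅ Z.

Order the vertices as a < b < c < d < e < f. Listing each simplex with vertices in this order, K has dimension 1 with simplices:

  0-simplices (6): a, b, c, d, e, f
  1-simplices (6): ac, af, bc, bd, ce, de

Hence C_0 ≅ Z^6, C_1 ≅ Z^6.

The boundary map ∂_1: C_1 → C_0 sends each edge [p,q] (with p < q) to q − p.
As a 6×6 matrix over Z this has rank 5, with invariant factors (1,1,1,1,1).

Now H_k = ker ∂_k / im ∂_{k+1}, so:

  H_0: rank C_0 − rank ∂_1 = 6 − 5 = 1, and the invariant factors of ∂_1 are all 1, so H_0 ≅ Z.
  H_1: rank ker ∂_1 − rank ∂_2 = (6 − 5) − 0 = 1, and there is no ∂_2, so H_1 ≅ Z.

As a check, the Euler characteristic is 6 − 6 = 0, which agrees with 1 − 1 = 0.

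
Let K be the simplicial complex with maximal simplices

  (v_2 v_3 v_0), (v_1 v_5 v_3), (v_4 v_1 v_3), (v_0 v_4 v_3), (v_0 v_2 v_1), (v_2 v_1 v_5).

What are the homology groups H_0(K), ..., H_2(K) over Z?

Fix the vertex order v_0 < v_1 < v_2 < v_3 < v_4 < v_5 and write every simplex with vertices in increasing order. Then dim K = 2 and the simplices of K are:

  0-simplices (6): [v_0], [v_1], [v_2], [v_3], [v_4], [v_5]
  1-simplices (12): [v_0,v_1], [v_0,v_2], [v_0,v_3], [v_0,v_4], [v_1,v_2], [v_1,v_3], [v_1,v_4], [v_1,v_5], [v_2,v_3], [v_2,v_5], [v_3,v_4], [v_3,v_5]
  2-simplices (6): [v_0,v_1,v_2], [v_0,v_2,v_3], [v_0,v_3,v_4], [v_1,v_2,v_5], [v_1,v_3,v_4], [v_1,v_3,v_5]

so the chain groups are C_0 ≅ Z^6, C_1 ≅ Z^12, C_2 ≅ Z^6.

The boundary map ∂_1: C_1 → C_0 sends each edge [p,q] (with p < q) to q − p. For instance
  ∂[v_1,v_2] = [v_2] − [v_1].
The 6×12 boundary matrix has rank 5 and Smith normal form diag(1,1,1,1,1).

∂_2: C_2 → C_1 acts by ∂[p,q,r] = [q,r] − [p,r] + [p,q]. For instance
  ∂[v_0,v_2,v_3] = [v_2,v_3] − [v_0,v_3] + [v_0,v_2],
  ∂[v_1,v_3,v_5] = [v_3,v_5] − [v_1,v_5] + [v_1,v_3].
The 12×6 boundary matrix has rank 6 and Smith normal form diag(1,1,1,1,1,1).

Computing H_k = (kernel of ∂_k) / (image of ∂_{k+1}):

  H_0: rank C_0 − rank ∂_1 = 6 − 5 = 1, and the invariant factors of ∂_1 are all 1, so H_0 = Z.
  H_1: rank ker ∂_1 − rank ∂_2 = (12 − 5) − 6 = 1, and the invariant factors of ∂_2 are all 1, so H_1 = Z.
  H_2: rank ker ∂_2 − rank ∂_3 = (6 − 6) − 0 = 0, and there is no ∂_3, so H_2 = 0.

H_0 ≅ Z,  H_1 ≅ Z,  H_2 = 0.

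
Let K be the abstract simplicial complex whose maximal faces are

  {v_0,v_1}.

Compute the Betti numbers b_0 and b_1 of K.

Take the total order v_0 < v_1 on the vertex set. Then K (dimension 1) consists of the simplices:

  0-simplices (2): [v_0], [v_1]
  1-simplices (1): [v_0,v_1]

giving chain groups C_0 ≅ Z^2, C_1 ≅ Z^1.

The boundary map ∂_1: C_1 → C_0 sends each edge [p,q] (with p < q) to q − p. For instance
  ∂[v_0,v_1] = [v_1] − [v_0].
As a 2×1 matrix over Z this has rank 1, with invariant factors (1).

Now H_k = ker ∂_k / im ∂_{k+1}, so:

  H_0: rank C_0 − rank ∂_1 = 2 − 1 = 1, and the invariant factors of ∂_1 are all 1, so H_0 = Z.
  H_1: rank ker ∂_1 − rank ∂_2 = (1 − 1) − 0 = 0, and there is no ∂_2, so H_1 = 0.

Hence the Betti numbers are b_0 = 1, b_1 = 0.

b_0 = 1, b_1 = 0.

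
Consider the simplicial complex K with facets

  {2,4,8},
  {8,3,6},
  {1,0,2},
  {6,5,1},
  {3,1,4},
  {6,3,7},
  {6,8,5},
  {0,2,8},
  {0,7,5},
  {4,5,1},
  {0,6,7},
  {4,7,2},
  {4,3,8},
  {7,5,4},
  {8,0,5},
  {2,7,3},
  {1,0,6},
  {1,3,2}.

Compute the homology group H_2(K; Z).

H_2 = 0.

Order the vertices as 0 < 1 < 2 < 3 < 4 < 5 < 6 < 7 < 8. Listing each simplex with vertices in this order, K has dimension 2 with simplices:

  0-simplices (9): [0], [1], [2], [3], [4], [5], [6], [7], [8]
  1-simplices (27): (27 of them)
  2-simplices (18): [0,1,2], [0,1,6], [0,2,8], [0,5,7], [0,5,8], [0,6,7], [1,2,3], [1,3,4], [1,4,5], [1,5,6], [2,3,7], [2,4,7], [2,4,8], [3,4,8], [3,6,7], [3,6,8], [4,5,7], [5,6,8]

so the chain groups are C_0 ≅ Z^9, C_1 ≅ Z^27, C_2 ≅ Z^18.

Boundary ∂_1: C_1 → C_0 is given by ∂[p,q] = [q] − [p].
This gives a 9×27 integer matrix of rank 8; reducing to Smith normal form yields diagonal entries (1,1,1,1,1,1,1,1).

Boundary ∂_2: C_2 → C_1 acts by ∂[p,q,r] = [q,r] − [p,r] + [p,q]. For instance
  ∂[2,3,7] = [3,7] − [2,7] + [2,3],
  ∂[3,4,8] = [4,8] − [3,8] + [3,4].
As a 27×18 matrix over Z this has rank 18, with invariant factors (1,1,1,1,1,1,1,1,1,1,1,1,1,1,1,1,1,2).

Computing H_k = (kernel of ∂_k) / (image of ∂_{k+1}):

  H_2: rank ker ∂_2 − rank ∂_3 = (18 − 18) − 0 = 0, and there is no ∂_3, so H_2 ≅ 0.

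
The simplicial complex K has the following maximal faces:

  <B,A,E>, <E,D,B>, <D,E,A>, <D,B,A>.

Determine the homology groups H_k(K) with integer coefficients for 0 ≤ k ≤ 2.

H_0 ≅ Z,  H_1 = 0,  H_2 ≅ Z.

We work with the vertex ordering A < B < D < E. The simplices of K, each written with vertices in increasing order, are:

  0-simplices (4): A, B, D, E
  1-simplices (6): AB, AD, AE, BD, BE, DE
  2-simplices (4): ABD, ABE, ADE, BDE

Hence C_0 ≅ Z^4, C_1 ≅ Z^6, C_2 ≅ Z^4.

The boundary map ∂_1: C_1 → C_0 is given by ∂[p,q] = [q] − [p].
The resulting 4×6 matrix has rank 3, and its Smith normal form has invariant factors (1,1,1).

Boundary ∂_2: C_2 → C_1 acts by ∂[p,q,r] = [q,r] − [p,r] + [p,q]. For instance
  ∂ABD = BD − AD + AB,
  ∂ABE = BE − AE + AB.
This gives a 6×4 integer matrix of rank 3; reducing to Smith normal form yields diagonal entries (1,1,1).

Reading off H_k = ker ∂_k / im ∂_{k+1}:

  H_0: rank C_0 − rank ∂_1 = 4 − 3 = 1, and the invariant factors of ∂_1 are all 1, so H_0 ≅ Z.
  H_1: rank ker ∂_1 − rank ∂_2 = (6 − 3) − 3 = 0, and the invariant factors of ∂_2 are all 1, so H_1 ≅ 0.
  H_2: rank ker ∂_2 − rank ∂_3 = (4 − 3) − 0 = 1, and there is no ∂_3, so H_2 ≅ Z.

As a check, the Euler characteristic is 4 − 6 + 4 = 2, which agrees with 1 − 0 + 1 = 2.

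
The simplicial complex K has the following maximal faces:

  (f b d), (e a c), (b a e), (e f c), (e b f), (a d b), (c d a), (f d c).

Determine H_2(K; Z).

H_2 = Z.

We work with the vertex ordering a < b < c < d < e < f. The simplices of K, each written with vertices in increasing order, are:

  0-simplices (6): a, b, c, d, e, f
  1-simplices (12): ab, ac, ad, ae, bd, be, bf, cd, ce, cf, df, ef
  2-simplices (8): abd, abe, acd, ace, bdf, bef, cdf, cef

so the chain groups are C_0 ≅ Z^6, C_1 ≅ Z^12, C_2 ≅ Z^8.

∂_1: C_1 → C_0 is given by ∂[p,q] = [q] − [p]. For instance
  ∂df = f − d.
The resulting 6×12 matrix has rank 5, and its Smith normal form has invariant factors (1,1,1,1,1).

∂_2: C_2 → C_1 maps a triangle to the signed sum of its edges. For instance
  ∂ace = ce − ae + ac,
  ∂cdf = df − cf + cd.
The resulting 12×8 matrix has rank 7, and its Smith normal form has invariant factors (1,1,1,1,1,1,1).

Computing H_k = (kernel of ∂_k) / (image of ∂_{k+1}):

  H_2: rank ker ∂_2 − rank ∂_3 = (8 − 7) − 0 = 1, and there is no ∂_3, so H_2 = Z.

(K is a triangulation of the 2-sphere S^2.)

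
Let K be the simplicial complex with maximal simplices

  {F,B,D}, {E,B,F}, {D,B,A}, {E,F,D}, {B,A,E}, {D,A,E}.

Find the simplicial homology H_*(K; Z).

Take the total order A < B < D < E < F on the vertex set. Then K (dimension 2) consists of the simplices:

  0-simplices (5): A, B, D, E, F
  1-simplices (9): AB, AD, AE, BD, BE, BF, DE, DF, EF
  2-simplices (6): ABD, ABE, ADE, BDF, BEF, DEF

so the chain groups are C_0 ≅ Z^5, C_1 ≅ Z^9, C_2 ≅ Z^6.

The boundary map ∂_1: C_1 → C_0 sends each edge [p,q] (with p < q) to q − p. For instance
  ∂AD = D − A.
This gives a 5×9 integer matrix of rank 4; reducing to Smith normal form yields diagonal entries (1,1,1,1).

The boundary map ∂_2: C_2 → C_1 maps a triangle to the signed sum of its edges. For instance
  ∂ADE = DE − AE + AD,
  ∂BDF = DF − BF + BD.
As a 9×6 matrix over Z this has rank 5, with invariant factors (1,1,1,1,1).

From H_k ≅ ker(∂_k) / im(∂_{k+1}) we obtain:

  H_0: rank C_0 − rank ∂_1 = 5 − 4 = 1, and the invariant factors of ∂_1 are all 1, so H_0 ≅ Z.
  H_1: rank ker ∂_1 − rank ∂_2 = (9 − 4) − 5 = 0, and the invariant factors of ∂_2 are all 1, so H_1 ≅ 0.
  H_2: rank ker ∂_2 − rank ∂_3 = (6 − 5) − 0 = 1, and there is no ∂_3, so H_2 ≅ Z.

H_0 ≅ Z,  H_1 = 0,  H_2 ≅ Z.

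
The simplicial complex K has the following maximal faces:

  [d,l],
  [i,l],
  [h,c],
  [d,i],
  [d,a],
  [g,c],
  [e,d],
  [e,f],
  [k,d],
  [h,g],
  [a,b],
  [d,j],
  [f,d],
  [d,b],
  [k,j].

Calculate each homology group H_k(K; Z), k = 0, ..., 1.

H_0 ≅ Z^2,  H_1 ≅ Z^5.

Order the vertices as a < b < c < d < e < f < g < h < i < j < k < l. Listing each simplex with vertices in this order, K has dimension 1 with simplices:

  0-simplices (12): a, b, c, d, e, f, g, h, i, j, k, l
  1-simplices (15): ab, ad, bd, cg, ch, de, df, di, dj, dk, dl, ef, gh, il, jk

giving chain groups C_0 ≅ Z^12, C_1 ≅ Z^15.

The boundary map ∂_1: C_1 → C_0 sends each edge [p,q] (with p < q) to q − p. For instance
  ∂de = e − d.
The 12×15 boundary matrix has rank 10 and Smith normal form diag(1,1,1,1,1,1,1,1,1,1).

From H_k ≅ ker(∂_k) / im(∂_{k+1}) we obtain:

  H_0: rank C_0 − rank ∂_1 = 12 − 10 = 2, and the invariant factors of ∂_1 are all 1, so H_0 ≅ Z^2.
  H_1: rank ker ∂_1 − rank ∂_2 = (15 − 10) − 0 = 5, and there is no ∂_2, so H_1 ≅ Z^5.

As a check, the Euler characteristic is 12 − 15 = -3, which agrees with 2 − 5 = -3.
(K is a triangulation of the disjoint union of a wedge of 4 circles and the circle S^1.)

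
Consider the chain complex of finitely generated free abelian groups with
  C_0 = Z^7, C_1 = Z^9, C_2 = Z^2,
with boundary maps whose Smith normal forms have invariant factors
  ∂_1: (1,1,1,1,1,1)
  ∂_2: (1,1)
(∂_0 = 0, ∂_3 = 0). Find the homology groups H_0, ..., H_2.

H_0 = Z,  H_1 = Z,  H_2 = 0.

H_0: b_0 = 7 − 0 − 6 = 1; torsion from ∂_1 factors > 1: none. So H_0 = Z.
H_1: b_1 = 9 − 6 − 2 = 1; torsion from ∂_2 factors > 1: none. So H_1 = Z.
H_2: b_2 = 2 − 2 − 0 = 0; torsion from ∂_3 factors > 1: none. So H_2 = 0.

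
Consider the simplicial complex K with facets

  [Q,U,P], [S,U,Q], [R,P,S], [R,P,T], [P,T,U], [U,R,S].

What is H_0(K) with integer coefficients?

H_0 = Z.

Fix the vertex order P < Q < R < S < T < U and write every simplex with vertices in increasing order. Then dim K = 2 and the simplices of K are:

  0-simplices (6): P, Q, R, S, T, U
  1-simplices (12): PQ, PR, PS, PT, PU, QS, QU, RS, RT, RU, SU, TU
  2-simplices (6): PQU, PRS, PRT, PTU, QSU, RSU

Hence C_0 ≅ Z^6, C_1 ≅ Z^12, C_2 ≅ Z^6.

∂_1: C_1 → C_0 sends each edge [p,q] (with p < q) to q − p. For instance
  ∂PS = S − P.
The resulting 6×12 matrix has rank 5, and its Smith normal form has invariant factors (1,1,1,1,1).

∂_2: C_2 → C_1 sends each 2-simplex [p,q,r] to [q,r] − [p,r] + [p,q]. For instance
  ∂QSU = SU − QU + QS,
  ∂PTU = TU − PU + PT.
As a 12×6 matrix over Z this has rank 6, with invariant factors (1,1,1,1,1,1).

Now H_k = ker ∂_k / im ∂_{k+1}, so:

  H_0: rank C_0 − rank ∂_1 = 6 − 5 = 1, and the invariant factors of ∂_1 are all 1, so H_0 = Z.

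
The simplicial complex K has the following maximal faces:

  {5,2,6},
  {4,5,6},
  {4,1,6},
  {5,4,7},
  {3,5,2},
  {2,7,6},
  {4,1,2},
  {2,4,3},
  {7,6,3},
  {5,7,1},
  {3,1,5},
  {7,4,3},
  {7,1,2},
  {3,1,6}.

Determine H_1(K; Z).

Order the vertices as 1 < 2 < 3 < 4 < 5 < 6 < 7. Listing each simplex with vertices in this order, K has dimension 2 with simplices:

  0-simplices (7): [1], [2], [3], [4], [5], [6], [7]
  1-simplices (21): [1,2], [1,3], [1,4], [1,5], [1,6], [1,7], [2,3], [2,4], [2,5], [2,6], [2,7], [3,4], [3,5], [3,6], [3,7], [4,5], [4,6], [4,7], [5,6], [5,7], [6,7]
  2-simplices (14): [1,2,4], [1,2,7], [1,3,5], [1,3,6], [1,4,6], [1,5,7], [2,3,4], [2,3,5], [2,5,6], [2,6,7], [3,4,7], [3,6,7], [4,5,6], [4,5,7]

Hence C_0 ≅ Z^7, C_1 ≅ Z^21, C_2 ≅ Z^14.

∂_1: C_1 → C_0 sends each edge [p,q] (with p < q) to q − p.
The resulting 7×21 matrix has rank 6, and its Smith normal form has invariant factors (1,1,1,1,1,1).

∂_2: C_2 → C_1 sends each 2-simplex [p,q,r] to [q,r] − [p,r] + [p,q]. For instance
  ∂[2,6,7] = [6,7] − [2,7] + [2,6],
  ∂[1,4,6] = [4,6] − [1,6] + [1,4].
The 21×14 boundary matrix has rank 13 and Smith normal form diag(1,1,1,1,1,1,1,1,1,1,1,1,1).

Reading off H_k = ker ∂_k / im ∂_{k+1}:

  H_1: rank ker ∂_1 − rank ∂_2 = (21 − 6) − 13 = 2, and the invariant factors of ∂_2 are all 1, so H_1 = Z^2.

(K is a triangulation of the torus T^2.)

H_1 ≅ Z^2.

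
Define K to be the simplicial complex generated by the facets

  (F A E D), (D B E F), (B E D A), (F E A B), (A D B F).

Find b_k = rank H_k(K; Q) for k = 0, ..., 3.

b_0 = 1, b_1 = 0, b_2 = 0, b_3 = 1.

Fix the vertex order A < B < D < E < F and write every simplex with vertices in increasing order. Then dim K = 3 and the simplices of K are:

  0-simplices (5): A, B, D, E, F
  1-simplices (10): AB, AD, AE, AF, BD, BE, BF, DE, DF, EF
  2-simplices (10): ABD, ABE, ABF, ADE, ADF, AEF, BDE, BDF, BEF, DEF
  3-simplices (5): ABDE, ABDF, ABEF, ADEF, BDEF

Hence C_0 ≅ Z^5, C_1 ≅ Z^10, C_2 ≅ Z^10, C_3 ≅ Z^5.

∂_1: C_1 → C_0 is given by ∂[p,q] = [q] − [p]. For instance
  ∂DF = F − D.
This gives a 5×10 integer matrix of rank 4; reducing to Smith normal form yields diagonal entries (1,1,1,1).

∂_2: C_2 → C_1 acts by ∂[p,q,r] = [q,r] − [p,r] + [p,q]. For instance
  ∂DEF = EF − DF + DE,
  ∂AEF = EF − AF + AE.
This gives a 10×10 integer matrix of rank 6; reducing to Smith normal form yields diagonal entries (1,1,1,1,1,1).

Boundary ∂_3: C_3 → C_2 sends each 3-simplex σ to the alternating sum Σ_i (−1)^i (σ with its i-th vertex removed). For instance
  ∂BDEF = DEF − BEF + BDF − BDE,
  ∂ABDF = BDF − ADF + ABF − ABD.
The 10×5 boundary matrix has rank 4 and Smith normal form diag(1,1,1,1).

From H_k ≅ ker(∂_k) / im(∂_{k+1}) we obtain:

  H_0: rank C_0 − rank ∂_1 = 5 − 4 = 1, and the invariant factors of ∂_1 are all 1, so H_0 = Z.
  H_1: rank ker ∂_1 − rank ∂_2 = (10 − 4) − 6 = 0, and the invariant factors of ∂_2 are all 1, so H_1 = 0.
  H_2: rank ker ∂_2 − rank ∂_3 = (10 − 6) − 4 = 0, and the invariant factors of ∂_3 are all 1, so H_2 = 0.
  H_3: rank ker ∂_3 − rank ∂_4 = (5 − 4) − 0 = 1, and there is no ∂_4, so H_3 = Z.

As a check, the Euler characteristic is 5 − 10 + 10 − 5 = 0, which agrees with 1 − 0 + 0 − 1 = 0.

Hence the Betti numbers are b_0 = 1, b_1 = 0, b_2 = 0, b_3 = 1.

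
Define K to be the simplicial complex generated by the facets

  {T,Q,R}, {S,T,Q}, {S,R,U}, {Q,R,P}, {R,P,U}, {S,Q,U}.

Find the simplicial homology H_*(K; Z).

We work with the vertex ordering P < Q < R < S < T < U. The simplices of K, each written with vertices in increasing order, are:

  0-simplices (6): P, Q, R, S, T, U
  1-simplices (12): PQ, PR, PU, QR, QS, QT, QU, RS, RT, RU, ST, SU
  2-simplices (6): PQR, PRU, QRT, QST, QSU, RSU

so the chain groups are C_0 ≅ Z^6, C_1 ≅ Z^12, C_2 ≅ Z^6.

Boundary ∂_1: C_1 → C_0 maps an edge to its endpoints' difference, ∂[p,q] = q − p.
This gives a 6×12 integer matrix of rank 5; reducing to Smith normal form yields diagonal entries (1,1,1,1,1).

Boundary ∂_2: C_2 → C_1 acts by ∂[p,q,r] = [q,r] − [p,r] + [p,q]. For instance
  ∂QRT = RT − QT + QR,
  ∂PQR = QR − PR + PQ.
The 12×6 boundary matrix has rank 6 and Smith normal form diag(1,1,1,1,1,1).

Computing H_k = (kernel of ∂_k) / (image of ∂_{k+1}):

  H_0: rank C_0 − rank ∂_1 = 6 − 5 = 1, and the invariant factors of ∂_1 are all 1, so H_0 ≅ Z.
  H_1: rank ker ∂_1 − rank ∂_2 = (12 − 5) − 6 = 1, and the invariant factors of ∂_2 are all 1, so H_1 ≅ Z.
  H_2: rank ker ∂_2 − rank ∂_3 = (6 − 6) − 0 = 0, and there is no ∂_3, so H_2 ≅ 0.

(K is a triangulation of the cylinder S^1 x I.)

H_0 = Z,  H_1 = Z,  H_2 = 0.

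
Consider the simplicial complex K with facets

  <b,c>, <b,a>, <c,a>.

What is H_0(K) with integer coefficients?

H_0 ≅ Z.

Order the vertices as a < b < c. Listing each simplex with vertices in this order, K has dimension 1 with simplices:

  0-simplices (3): a, b, c
  1-simplices (3): ab, ac, bc

so the chain groups are C_0 ≅ Z^3, C_1 ≅ Z^3.

Boundary ∂_1: C_1 → C_0 sends each edge [p,q] (with p < q) to q − p. For instance
  ∂bc = c − b.
As a 3×3 matrix over Z this has rank 2, with invariant factors (1,1).

Computing H_k = (kernel of ∂_k) / (image of ∂_{k+1}):

  H_0: rank C_0 − rank ∂_1 = 3 − 2 = 1, and the invariant factors of ∂_1 are all 1, so H_0 ≅ Z.

(K is a triangulation of the circle S^1.)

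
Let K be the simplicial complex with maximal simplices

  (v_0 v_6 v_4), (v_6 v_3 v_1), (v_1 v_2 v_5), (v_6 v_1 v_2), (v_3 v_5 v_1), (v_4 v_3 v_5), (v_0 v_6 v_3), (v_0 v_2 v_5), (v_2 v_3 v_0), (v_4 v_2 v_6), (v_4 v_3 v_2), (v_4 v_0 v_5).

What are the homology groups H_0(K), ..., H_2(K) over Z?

H_0 ≅ Z,  H_1 ≅ Z_2,  H_2 = 0.

We work with the vertex ordering v_0 < v_1 < v_2 < v_3 < v_4 < v_5 < v_6. The simplices of K, each written with vertices in increasing order, are:

  0-simplices (7): [v_0], [v_1], [v_2], [v_3], [v_4], [v_5], [v_6]
  1-simplices (18): (18 of them)
  2-simplices (12): (12 of them)

giving chain groups C_0 ≅ Z^7, C_1 ≅ Z^18, C_2 ≅ Z^12.

∂_1: C_1 → C_0 sends each edge [p,q] (with p < q) to q − p.
As a 7×18 matrix over Z this has rank 6, with invariant factors (1,1,1,1,1,1).

The boundary map ∂_2: C_2 → C_1 maps a triangle to the signed sum of its edges. For instance
  ∂[v_0,v_2,v_3] = [v_2,v_3] − [v_0,v_3] + [v_0,v_2],
  ∂[v_0,v_2,v_5] = [v_2,v_5] − [v_0,v_5] + [v_0,v_2].
As a 18×12 matrix over Z this has rank 12, with invariant factors (1,1,1,1,1,1,1,1,1,1,1,2).

Computing H_k = (kernel of ∂_k) / (image of ∂_{k+1}):

  H_0: rank C_0 − rank ∂_1 = 7 − 6 = 1, and the invariant factors of ∂_1 are all 1, so H_0 ≅ Z.
  H_1: rank ker ∂_1 − rank ∂_2 = (18 − 6) − 12 = 0, and ∂_2 has invariant factor 2 > 1, so H_1 ≅ Z_2.
  H_2: rank ker ∂_2 − rank ∂_3 = (12 − 12) − 0 = 0, and there is no ∂_3, so H_2 ≅ 0.

As a check, the Euler characteristic is 7 − 18 + 12 = 1, which agrees with 1 − 0 + 0 = 1.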